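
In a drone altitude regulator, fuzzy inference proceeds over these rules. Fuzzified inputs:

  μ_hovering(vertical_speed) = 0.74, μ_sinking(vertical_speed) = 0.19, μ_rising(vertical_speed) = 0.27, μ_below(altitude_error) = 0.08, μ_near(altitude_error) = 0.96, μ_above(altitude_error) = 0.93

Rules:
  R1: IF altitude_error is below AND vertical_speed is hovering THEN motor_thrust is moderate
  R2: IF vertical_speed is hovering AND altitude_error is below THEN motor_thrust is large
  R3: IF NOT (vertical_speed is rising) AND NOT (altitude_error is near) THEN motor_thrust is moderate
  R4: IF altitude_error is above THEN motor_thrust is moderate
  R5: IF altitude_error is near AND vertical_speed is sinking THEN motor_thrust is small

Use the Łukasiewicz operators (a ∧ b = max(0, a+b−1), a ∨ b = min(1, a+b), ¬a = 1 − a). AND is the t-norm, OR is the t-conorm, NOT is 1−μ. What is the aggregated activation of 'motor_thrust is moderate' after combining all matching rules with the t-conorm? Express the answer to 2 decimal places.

0.93

R1: below=0.08, hovering=0.74; AND[max(0, a+b−1)] → w = 0.00
R2: hovering=0.74, below=0.08; AND[max(0, a+b−1)] → w = 0.00
R3: ¬rising=1−0.27=0.73, ¬near=1−0.96=0.04; AND[max(0, a+b−1)] → w = 0.00
R4: above=0.93 → w = 0.93
R5: near=0.96, sinking=0.19; AND[max(0, a+b−1)] → w = 0.15
Rules with consequent 'moderate': {R1, R3, R4} → strengths 0.00, 0.00, 0.93
Aggregate via t-conorm [min(1, a+b)]: 0.93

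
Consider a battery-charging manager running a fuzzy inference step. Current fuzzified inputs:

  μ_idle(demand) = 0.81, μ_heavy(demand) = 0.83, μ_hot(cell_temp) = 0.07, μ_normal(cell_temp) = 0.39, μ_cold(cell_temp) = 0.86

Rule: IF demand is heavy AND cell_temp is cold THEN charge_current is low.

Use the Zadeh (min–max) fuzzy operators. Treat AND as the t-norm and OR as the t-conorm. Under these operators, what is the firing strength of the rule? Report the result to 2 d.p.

0.83

firing strength: heavy=0.83, cold=0.86; AND[min(a, b)] → w = 0.83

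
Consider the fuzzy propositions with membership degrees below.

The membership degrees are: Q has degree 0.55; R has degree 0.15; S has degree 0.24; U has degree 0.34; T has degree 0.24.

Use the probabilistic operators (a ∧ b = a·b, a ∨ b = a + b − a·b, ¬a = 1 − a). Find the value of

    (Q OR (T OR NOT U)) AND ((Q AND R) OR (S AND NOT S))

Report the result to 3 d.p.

NOT U = 1 − 0.3400 = 0.6600
T OR NOT U = a + b − a·b on (0.2400, 0.6600) = 0.7416
Q OR (T OR NOT U) = a + b − a·b on (0.5500, 0.7416) = 0.8837
Q AND R = a·b on (0.5500, 0.1500) = 0.0825
NOT S = 1 − 0.2400 = 0.7600
S AND NOT S = a·b on (0.2400, 0.7600) = 0.1824
(Q AND R) OR (S AND NOT S) = a + b − a·b on (0.0825, 0.1824) = 0.2499
(Q OR (T OR NOT U)) AND ((Q AND R) OR (S AND NOT S)) = a·b on (0.8837, 0.2499) = 0.2208

0.221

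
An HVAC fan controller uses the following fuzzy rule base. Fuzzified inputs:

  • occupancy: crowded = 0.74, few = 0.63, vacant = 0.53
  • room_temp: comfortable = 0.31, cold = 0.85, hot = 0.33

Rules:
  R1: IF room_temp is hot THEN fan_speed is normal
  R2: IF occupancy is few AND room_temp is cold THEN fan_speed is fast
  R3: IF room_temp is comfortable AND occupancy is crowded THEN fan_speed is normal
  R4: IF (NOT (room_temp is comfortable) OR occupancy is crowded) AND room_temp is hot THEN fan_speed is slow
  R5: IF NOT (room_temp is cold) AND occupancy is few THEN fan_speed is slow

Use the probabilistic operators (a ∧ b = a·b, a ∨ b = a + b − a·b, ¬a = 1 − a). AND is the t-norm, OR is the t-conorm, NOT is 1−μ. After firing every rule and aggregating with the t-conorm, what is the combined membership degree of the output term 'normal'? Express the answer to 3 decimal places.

R1: hot=0.33 → w = 0.3300
R2: few=0.63, cold=0.85; AND[a·b] → w = 0.5355
R3: comfortable=0.31, crowded=0.74; AND[a·b] → w = 0.2294
R4: (¬comfortable=1−0.31=0.69 OR crowded=0.74) = 0.9194; AND[a·b] with hot=0.33 → w = 0.3034
R5: ¬cold=1−0.85=0.15, few=0.63; AND[a·b] → w = 0.0945
Rules with consequent 'normal': {R1, R3} → strengths 0.3300, 0.2294
Aggregate via t-conorm [a + b − a·b]: 0.4837

0.484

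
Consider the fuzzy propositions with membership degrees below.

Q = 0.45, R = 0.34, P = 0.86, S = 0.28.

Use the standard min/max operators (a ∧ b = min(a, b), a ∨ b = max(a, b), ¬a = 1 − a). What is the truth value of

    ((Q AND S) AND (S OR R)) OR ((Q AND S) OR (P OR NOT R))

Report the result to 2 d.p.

0.86

Q AND S = min(a, b) on (0.45, 0.28) = 0.28
S OR R = max(a, b) on (0.28, 0.34) = 0.34
(Q AND S) AND (S OR R) = min(a, b) on (0.28, 0.34) = 0.28
Q AND S = min(a, b) on (0.45, 0.28) = 0.28
NOT R = 1 − 0.34 = 0.66
P OR NOT R = max(a, b) on (0.86, 0.66) = 0.86
(Q AND S) OR (P OR NOT R) = max(a, b) on (0.28, 0.86) = 0.86
((Q AND S) AND (S OR R)) OR ((Q AND S) OR (P OR NOT R)) = max(a, b) on (0.28, 0.86) = 0.86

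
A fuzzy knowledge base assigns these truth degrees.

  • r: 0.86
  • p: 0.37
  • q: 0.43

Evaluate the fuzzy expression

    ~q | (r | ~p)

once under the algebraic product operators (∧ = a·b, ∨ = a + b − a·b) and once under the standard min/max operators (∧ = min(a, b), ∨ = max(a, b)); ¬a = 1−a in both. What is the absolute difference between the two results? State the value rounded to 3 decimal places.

0.118

Under algebraic product:
  ~q = 1 − 0.4300 = 0.5700
  ~p = 1 − 0.3700 = 0.6300
  r | ~p = a + b − a·b on (0.8600, 0.6300) = 0.9482
  ~q | (r | ~p) = a + b − a·b on (0.5700, 0.9482) = 0.9777
  → value = 0.9777
Under standard min/max:
  ~q = 1 − 0.43 = 0.57
  ~p = 1 − 0.37 = 0.63
  r | ~p = max(a, b) on (0.86, 0.63) = 0.86
  ~q | (r | ~p) = max(a, b) on (0.57, 0.86) = 0.86
  → value = 0.8600
|0.9777 − 0.8600| = 0.118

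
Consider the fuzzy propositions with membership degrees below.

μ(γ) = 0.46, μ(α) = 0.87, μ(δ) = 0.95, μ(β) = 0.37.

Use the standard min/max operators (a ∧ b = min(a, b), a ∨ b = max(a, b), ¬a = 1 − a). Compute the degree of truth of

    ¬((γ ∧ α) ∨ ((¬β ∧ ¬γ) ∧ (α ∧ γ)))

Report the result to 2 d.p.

γ ∧ α = min(a, b) on (0.46, 0.87) = 0.46
¬β = 1 − 0.37 = 0.63
¬γ = 1 − 0.46 = 0.54
¬β ∧ ¬γ = min(a, b) on (0.63, 0.54) = 0.54
α ∧ γ = min(a, b) on (0.87, 0.46) = 0.46
(¬β ∧ ¬γ) ∧ (α ∧ γ) = min(a, b) on (0.54, 0.46) = 0.46
(γ ∧ α) ∨ ((¬β ∧ ¬γ) ∧ (α ∧ γ)) = max(a, b) on (0.46, 0.46) = 0.46
¬((γ ∧ α) ∨ ((¬β ∧ ¬γ) ∧ (α ∧ γ))) = 1 − 0.46 = 0.54

0.54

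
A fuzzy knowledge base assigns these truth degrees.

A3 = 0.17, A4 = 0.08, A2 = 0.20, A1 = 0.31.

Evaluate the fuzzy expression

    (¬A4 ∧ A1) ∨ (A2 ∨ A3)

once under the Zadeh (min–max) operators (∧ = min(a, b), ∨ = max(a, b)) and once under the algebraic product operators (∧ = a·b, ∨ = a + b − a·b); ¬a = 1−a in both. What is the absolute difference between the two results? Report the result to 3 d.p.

0.215

Under Zadeh (min–max):
  ¬A4 = 1 − 0.08 = 0.92
  ¬A4 ∧ A1 = min(a, b) on (0.92, 0.31) = 0.31
  A2 ∨ A3 = max(a, b) on (0.20, 0.17) = 0.20
  (¬A4 ∧ A1) ∨ (A2 ∨ A3) = max(a, b) on (0.31, 0.20) = 0.31
  → value = 0.3100
Under algebraic product:
  ¬A4 = 1 − 0.0800 = 0.9200
  ¬A4 ∧ A1 = a·b on (0.9200, 0.3100) = 0.2852
  A2 ∨ A3 = a + b − a·b on (0.2000, 0.1700) = 0.3360
  (¬A4 ∧ A1) ∨ (A2 ∨ A3) = a + b − a·b on (0.2852, 0.3360) = 0.5254
  → value = 0.5254
|0.3100 − 0.5254| = 0.215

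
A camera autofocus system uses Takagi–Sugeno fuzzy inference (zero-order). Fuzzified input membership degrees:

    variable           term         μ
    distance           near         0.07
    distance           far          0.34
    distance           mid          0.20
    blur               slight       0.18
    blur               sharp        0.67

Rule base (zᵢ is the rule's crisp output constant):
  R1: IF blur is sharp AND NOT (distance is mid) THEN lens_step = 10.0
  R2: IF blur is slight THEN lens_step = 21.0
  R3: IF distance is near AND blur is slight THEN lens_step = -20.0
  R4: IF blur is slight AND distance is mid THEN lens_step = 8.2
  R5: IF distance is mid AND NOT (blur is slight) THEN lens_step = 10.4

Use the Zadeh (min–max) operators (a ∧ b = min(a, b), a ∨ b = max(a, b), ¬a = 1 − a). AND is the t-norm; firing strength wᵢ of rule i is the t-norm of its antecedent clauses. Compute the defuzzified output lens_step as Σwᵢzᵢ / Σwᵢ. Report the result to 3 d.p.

9.720

R1 (z=10.0): sharp=0.67, ¬mid=1−0.20=0.80; AND[min(a, b)] → w = 0.67
R2 (z=21.0): slight=0.18 → w = 0.18
R3 (z=-20.0): near=0.07, slight=0.18; AND[min(a, b)] → w = 0.07
R4 (z=8.2): slight=0.18, mid=0.20; AND[min(a, b)] → w = 0.18
R5 (z=10.4): mid=0.20, ¬slight=1−0.18=0.82; AND[min(a, b)] → w = 0.20
Weighted average = (0.67·10.0 + 0.18·21.0 + 0.07·-20.0 + 0.18·8.2 + 0.20·10.4) / (0.67 + 0.18 + 0.07 + 0.18 + 0.20)
  = 12.6360 / 1.3000 = 9.720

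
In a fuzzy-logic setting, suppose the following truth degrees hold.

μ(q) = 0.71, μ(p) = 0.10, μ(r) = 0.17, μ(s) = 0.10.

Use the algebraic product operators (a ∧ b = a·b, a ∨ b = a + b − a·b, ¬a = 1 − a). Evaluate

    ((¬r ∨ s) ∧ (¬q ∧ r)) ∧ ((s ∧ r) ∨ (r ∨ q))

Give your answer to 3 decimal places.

¬r = 1 − 0.1700 = 0.8300
¬r ∨ s = a + b − a·b on (0.8300, 0.1000) = 0.8470
¬q = 1 − 0.7100 = 0.2900
¬q ∧ r = a·b on (0.2900, 0.1700) = 0.0493
(¬r ∨ s) ∧ (¬q ∧ r) = a·b on (0.8470, 0.0493) = 0.0418
s ∧ r = a·b on (0.1000, 0.1700) = 0.0170
r ∨ q = a + b − a·b on (0.1700, 0.7100) = 0.7593
(s ∧ r) ∨ (r ∨ q) = a + b − a·b on (0.0170, 0.7593) = 0.7634
((¬r ∨ s) ∧ (¬q ∧ r)) ∧ ((s ∧ r) ∨ (r ∨ q)) = a·b on (0.0418, 0.7634) = 0.0319

0.032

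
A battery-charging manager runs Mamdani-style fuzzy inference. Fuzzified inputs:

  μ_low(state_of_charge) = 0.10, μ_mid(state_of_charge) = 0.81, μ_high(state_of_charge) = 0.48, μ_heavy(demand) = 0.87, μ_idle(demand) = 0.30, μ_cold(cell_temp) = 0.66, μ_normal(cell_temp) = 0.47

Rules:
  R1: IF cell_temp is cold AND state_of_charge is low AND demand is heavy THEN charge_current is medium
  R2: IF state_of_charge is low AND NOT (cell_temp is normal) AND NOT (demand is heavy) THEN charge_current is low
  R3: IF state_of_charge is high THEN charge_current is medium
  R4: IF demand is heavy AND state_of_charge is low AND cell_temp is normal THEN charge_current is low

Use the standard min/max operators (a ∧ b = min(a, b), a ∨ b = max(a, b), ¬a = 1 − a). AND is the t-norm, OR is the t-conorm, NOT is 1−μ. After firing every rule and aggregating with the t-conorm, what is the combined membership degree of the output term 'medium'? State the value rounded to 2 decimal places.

0.48

R1: cold=0.66, low=0.10, heavy=0.87; AND[min(a, b)] → w = 0.10
R2: low=0.10, ¬normal=1−0.47=0.53, ¬heavy=1−0.87=0.13; AND[min(a, b)] → w = 0.10
R3: high=0.48 → w = 0.48
R4: heavy=0.87, low=0.10, normal=0.47; AND[min(a, b)] → w = 0.10
Rules with consequent 'medium': {R1, R3} → strengths 0.10, 0.48
Aggregate via t-conorm [max(a, b)]: 0.48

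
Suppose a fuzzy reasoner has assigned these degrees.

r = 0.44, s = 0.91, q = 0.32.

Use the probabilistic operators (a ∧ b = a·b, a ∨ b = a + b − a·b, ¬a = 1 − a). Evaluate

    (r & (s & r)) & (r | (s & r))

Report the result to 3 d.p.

0.117

s & r = a·b on (0.9100, 0.4400) = 0.4004
r & (s & r) = a·b on (0.4400, 0.4004) = 0.1762
s & r = a·b on (0.9100, 0.4400) = 0.4004
r | (s & r) = a + b − a·b on (0.4400, 0.4004) = 0.6642
(r & (s & r)) & (r | (s & r)) = a·b on (0.1762, 0.6642) = 0.1170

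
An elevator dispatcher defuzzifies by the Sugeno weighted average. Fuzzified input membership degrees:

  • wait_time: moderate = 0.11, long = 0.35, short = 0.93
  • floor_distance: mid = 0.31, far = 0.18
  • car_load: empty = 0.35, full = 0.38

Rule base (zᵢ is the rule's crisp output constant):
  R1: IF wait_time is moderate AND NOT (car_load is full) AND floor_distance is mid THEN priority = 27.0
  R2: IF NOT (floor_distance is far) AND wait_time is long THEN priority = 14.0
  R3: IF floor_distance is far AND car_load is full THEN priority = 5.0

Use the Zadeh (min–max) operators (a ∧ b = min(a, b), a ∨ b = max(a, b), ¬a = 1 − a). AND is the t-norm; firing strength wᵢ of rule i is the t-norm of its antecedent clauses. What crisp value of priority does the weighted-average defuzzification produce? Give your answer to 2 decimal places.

13.70

R1 (z=27.0): moderate=0.11, ¬full=1−0.38=0.62, mid=0.31; AND[min(a, b)] → w = 0.11
R2 (z=14.0): ¬far=1−0.18=0.82, long=0.35; AND[min(a, b)] → w = 0.35
R3 (z=5.0): far=0.18, full=0.38; AND[min(a, b)] → w = 0.18
Weighted average = (0.11·27.0 + 0.35·14.0 + 0.18·5.0) / (0.11 + 0.35 + 0.18)
  = 8.7700 / 0.6400 = 13.70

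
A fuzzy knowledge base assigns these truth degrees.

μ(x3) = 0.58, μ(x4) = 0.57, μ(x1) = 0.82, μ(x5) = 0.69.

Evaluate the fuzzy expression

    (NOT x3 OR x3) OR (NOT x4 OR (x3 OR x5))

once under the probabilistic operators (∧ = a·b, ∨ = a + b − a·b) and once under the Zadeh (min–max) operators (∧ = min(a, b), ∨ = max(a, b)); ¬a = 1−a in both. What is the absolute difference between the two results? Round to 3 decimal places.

Under probabilistic:
  NOT x3 = 1 − 0.5800 = 0.4200
  NOT x3 OR x3 = a + b − a·b on (0.4200, 0.5800) = 0.7564
  NOT x4 = 1 − 0.5700 = 0.4300
  x3 OR x5 = a + b − a·b on (0.5800, 0.6900) = 0.8698
  NOT x4 OR (x3 OR x5) = a + b − a·b on (0.4300, 0.8698) = 0.9258
  (NOT x3 OR x3) OR (NOT x4 OR (x3 OR x5)) = a + b − a·b on (0.7564, 0.9258) = 0.9819
  → value = 0.9819
Under Zadeh (min–max):
  NOT x3 = 1 − 0.58 = 0.42
  NOT x3 OR x3 = max(a, b) on (0.42, 0.58) = 0.58
  NOT x4 = 1 − 0.57 = 0.43
  x3 OR x5 = max(a, b) on (0.58, 0.69) = 0.69
  NOT x4 OR (x3 OR x5) = max(a, b) on (0.43, 0.69) = 0.69
  (NOT x3 OR x3) OR (NOT x4 OR (x3 OR x5)) = max(a, b) on (0.58, 0.69) = 0.69
  → value = 0.6900
|0.9819 − 0.6900| = 0.292

0.292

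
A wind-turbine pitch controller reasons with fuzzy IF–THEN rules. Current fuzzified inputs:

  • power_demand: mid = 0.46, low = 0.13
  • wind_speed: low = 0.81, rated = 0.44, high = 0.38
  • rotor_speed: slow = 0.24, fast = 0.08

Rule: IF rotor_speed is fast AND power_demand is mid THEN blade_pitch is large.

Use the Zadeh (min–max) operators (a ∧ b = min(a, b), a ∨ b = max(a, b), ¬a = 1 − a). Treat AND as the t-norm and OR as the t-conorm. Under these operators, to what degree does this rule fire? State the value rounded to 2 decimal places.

0.08

firing strength: fast=0.08, mid=0.46; AND[min(a, b)] → w = 0.08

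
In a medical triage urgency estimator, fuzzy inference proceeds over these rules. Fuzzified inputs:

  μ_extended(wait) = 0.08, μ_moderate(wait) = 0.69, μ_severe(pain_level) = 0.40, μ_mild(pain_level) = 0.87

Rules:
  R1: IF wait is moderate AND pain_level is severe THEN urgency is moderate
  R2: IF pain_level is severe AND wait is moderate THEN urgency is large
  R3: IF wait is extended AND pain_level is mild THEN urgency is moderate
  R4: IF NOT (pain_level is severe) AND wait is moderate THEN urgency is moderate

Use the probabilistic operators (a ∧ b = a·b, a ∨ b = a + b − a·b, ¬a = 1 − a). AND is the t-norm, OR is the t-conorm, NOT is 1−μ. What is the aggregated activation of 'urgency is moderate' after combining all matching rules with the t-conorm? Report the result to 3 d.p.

0.605

R1: moderate=0.69, severe=0.40; AND[a·b] → w = 0.2760
R2: severe=0.40, moderate=0.69; AND[a·b] → w = 0.2760
R3: extended=0.08, mild=0.87; AND[a·b] → w = 0.0696
R4: ¬severe=1−0.40=0.60, moderate=0.69; AND[a·b] → w = 0.4140
Rules with consequent 'moderate': {R1, R3, R4} → strengths 0.2760, 0.0696, 0.4140
Aggregate via t-conorm [a + b − a·b]: 0.6053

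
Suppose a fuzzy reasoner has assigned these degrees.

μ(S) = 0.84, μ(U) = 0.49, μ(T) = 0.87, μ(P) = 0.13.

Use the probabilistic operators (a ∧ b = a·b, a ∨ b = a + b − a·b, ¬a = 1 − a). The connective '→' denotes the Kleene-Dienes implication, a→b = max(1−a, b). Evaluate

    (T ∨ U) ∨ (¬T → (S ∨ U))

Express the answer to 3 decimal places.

0.995

T ∨ U = a + b − a·b on (0.8700, 0.4900) = 0.9337
¬T = 1 − 0.8700 = 0.1300
S ∨ U = a + b − a·b on (0.8400, 0.4900) = 0.9184
¬T → (S ∨ U)  [Kleene-Dienes: max(1−a, b)] with a=0.1300, b=0.9184 → 0.9184
(T ∨ U) ∨ (¬T → (S ∨ U)) = a + b − a·b on (0.9337, 0.9184) = 0.9946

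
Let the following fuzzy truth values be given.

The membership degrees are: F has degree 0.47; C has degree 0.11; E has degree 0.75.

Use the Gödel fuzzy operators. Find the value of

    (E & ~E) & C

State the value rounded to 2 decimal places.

~E = 1 − 0.75 = 0.25
E & ~E = min(a, b) on (0.75, 0.25) = 0.25
(E & ~E) & C = min(a, b) on (0.25, 0.11) = 0.11

0.11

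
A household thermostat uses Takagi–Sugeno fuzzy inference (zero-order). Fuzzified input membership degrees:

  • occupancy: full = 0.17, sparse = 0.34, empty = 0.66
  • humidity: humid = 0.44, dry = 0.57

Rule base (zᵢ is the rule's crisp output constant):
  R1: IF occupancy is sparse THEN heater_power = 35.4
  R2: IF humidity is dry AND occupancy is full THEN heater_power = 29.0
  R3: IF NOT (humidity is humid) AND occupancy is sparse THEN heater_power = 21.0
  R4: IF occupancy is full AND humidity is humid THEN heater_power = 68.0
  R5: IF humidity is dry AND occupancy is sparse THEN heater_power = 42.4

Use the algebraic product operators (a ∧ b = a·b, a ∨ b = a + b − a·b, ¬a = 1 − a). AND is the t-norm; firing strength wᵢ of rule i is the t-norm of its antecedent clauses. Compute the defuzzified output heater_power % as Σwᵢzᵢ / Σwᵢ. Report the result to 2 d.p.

R1 (z=35.4): sparse=0.34 → w = 0.3400
R2 (z=29.0): dry=0.57, full=0.17; AND[a·b] → w = 0.0969
R3 (z=21.0): ¬humid=1−0.44=0.56, sparse=0.34; AND[a·b] → w = 0.1904
R4 (z=68.0): full=0.17, humid=0.44; AND[a·b] → w = 0.0748
R5 (z=42.4): dry=0.57, sparse=0.34; AND[a·b] → w = 0.1938
Weighted average = (0.3400·35.4 + 0.0969·29.0 + 0.1904·21.0 + 0.0748·68.0 + 0.1938·42.4) / (0.3400 + 0.0969 + 0.1904 + 0.0748 + 0.1938)
  = 32.1480 / 0.8959 = 35.88

35.88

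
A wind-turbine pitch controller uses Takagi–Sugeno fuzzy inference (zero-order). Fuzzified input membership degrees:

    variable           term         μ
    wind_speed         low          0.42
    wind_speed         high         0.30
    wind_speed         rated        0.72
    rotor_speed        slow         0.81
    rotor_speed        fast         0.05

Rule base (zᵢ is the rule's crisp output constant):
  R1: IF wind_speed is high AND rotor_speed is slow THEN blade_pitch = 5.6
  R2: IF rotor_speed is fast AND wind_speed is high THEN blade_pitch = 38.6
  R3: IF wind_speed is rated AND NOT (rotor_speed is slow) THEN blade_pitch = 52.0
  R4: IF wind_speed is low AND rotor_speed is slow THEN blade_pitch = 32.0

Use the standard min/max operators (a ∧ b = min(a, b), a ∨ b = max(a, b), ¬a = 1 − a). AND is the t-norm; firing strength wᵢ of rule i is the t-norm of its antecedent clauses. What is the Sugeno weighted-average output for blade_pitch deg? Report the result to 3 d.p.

28.052

R1 (z=5.6): high=0.30, slow=0.81; AND[min(a, b)] → w = 0.30
R2 (z=38.6): fast=0.05, high=0.30; AND[min(a, b)] → w = 0.05
R3 (z=52.0): rated=0.72, ¬slow=1−0.81=0.19; AND[min(a, b)] → w = 0.19
R4 (z=32.0): low=0.42, slow=0.81; AND[min(a, b)] → w = 0.42
Weighted average = (0.30·5.6 + 0.05·38.6 + 0.19·52.0 + 0.42·32.0) / (0.30 + 0.05 + 0.19 + 0.42)
  = 26.9300 / 0.9600 = 28.052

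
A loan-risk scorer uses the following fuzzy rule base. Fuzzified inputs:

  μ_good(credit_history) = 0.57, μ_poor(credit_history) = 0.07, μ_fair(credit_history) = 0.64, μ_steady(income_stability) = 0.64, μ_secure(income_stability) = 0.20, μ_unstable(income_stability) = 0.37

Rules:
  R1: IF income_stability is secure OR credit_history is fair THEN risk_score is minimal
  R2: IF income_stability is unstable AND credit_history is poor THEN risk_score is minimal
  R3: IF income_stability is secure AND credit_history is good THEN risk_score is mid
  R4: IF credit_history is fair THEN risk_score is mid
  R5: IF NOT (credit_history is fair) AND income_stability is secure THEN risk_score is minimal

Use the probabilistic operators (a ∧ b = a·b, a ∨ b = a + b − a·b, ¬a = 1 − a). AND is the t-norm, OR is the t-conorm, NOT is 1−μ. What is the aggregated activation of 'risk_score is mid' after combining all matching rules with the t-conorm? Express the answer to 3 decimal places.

R1: secure=0.20, fair=0.64; OR[a + b − a·b] → w = 0.7120
R2: unstable=0.37, poor=0.07; AND[a·b] → w = 0.0259
R3: secure=0.20, good=0.57; AND[a·b] → w = 0.1140
R4: fair=0.64 → w = 0.6400
R5: ¬fair=1−0.64=0.36, secure=0.20; AND[a·b] → w = 0.0720
Rules with consequent 'mid': {R3, R4} → strengths 0.1140, 0.6400
Aggregate via t-conorm [a + b − a·b]: 0.6810

0.681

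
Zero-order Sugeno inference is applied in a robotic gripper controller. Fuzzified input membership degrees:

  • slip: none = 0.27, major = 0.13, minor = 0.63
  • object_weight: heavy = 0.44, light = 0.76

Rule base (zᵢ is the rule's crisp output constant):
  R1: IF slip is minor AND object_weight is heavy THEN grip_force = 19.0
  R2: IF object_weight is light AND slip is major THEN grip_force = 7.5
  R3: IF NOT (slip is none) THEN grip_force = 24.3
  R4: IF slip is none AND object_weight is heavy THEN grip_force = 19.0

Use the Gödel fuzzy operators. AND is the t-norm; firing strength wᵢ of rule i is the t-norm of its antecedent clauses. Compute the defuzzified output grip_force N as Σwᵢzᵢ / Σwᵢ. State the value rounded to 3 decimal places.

20.512

R1 (z=19.0): minor=0.63, heavy=0.44; AND[min(a, b)] → w = 0.44
R2 (z=7.5): light=0.76, major=0.13; AND[min(a, b)] → w = 0.13
R3 (z=24.3): ¬none=1−0.27=0.73 → w = 0.73
R4 (z=19.0): none=0.27, heavy=0.44; AND[min(a, b)] → w = 0.27
Weighted average = (0.44·19.0 + 0.13·7.5 + 0.73·24.3 + 0.27·19.0) / (0.44 + 0.13 + 0.73 + 0.27)
  = 32.2040 / 1.5700 = 20.512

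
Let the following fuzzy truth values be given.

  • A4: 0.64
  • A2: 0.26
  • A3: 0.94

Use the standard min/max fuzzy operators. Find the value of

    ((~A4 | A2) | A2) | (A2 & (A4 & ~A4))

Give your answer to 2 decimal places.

0.36

~A4 = 1 − 0.64 = 0.36
~A4 | A2 = max(a, b) on (0.36, 0.26) = 0.36
(~A4 | A2) | A2 = max(a, b) on (0.36, 0.26) = 0.36
~A4 = 1 − 0.64 = 0.36
A4 & ~A4 = min(a, b) on (0.64, 0.36) = 0.36
A2 & (A4 & ~A4) = min(a, b) on (0.26, 0.36) = 0.26
((~A4 | A2) | A2) | (A2 & (A4 & ~A4)) = max(a, b) on (0.36, 0.26) = 0.36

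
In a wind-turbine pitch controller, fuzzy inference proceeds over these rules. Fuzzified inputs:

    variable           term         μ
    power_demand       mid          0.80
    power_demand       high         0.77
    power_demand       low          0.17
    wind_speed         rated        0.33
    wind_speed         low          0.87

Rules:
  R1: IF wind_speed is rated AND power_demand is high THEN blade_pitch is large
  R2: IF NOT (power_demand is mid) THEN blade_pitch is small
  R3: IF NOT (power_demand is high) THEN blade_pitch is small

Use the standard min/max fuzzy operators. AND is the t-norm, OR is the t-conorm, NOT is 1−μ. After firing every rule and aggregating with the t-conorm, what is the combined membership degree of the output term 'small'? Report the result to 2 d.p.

R1: rated=0.33, high=0.77; AND[min(a, b)] → w = 0.33
R2: ¬mid=1−0.80=0.20 → w = 0.20
R3: ¬high=1−0.77=0.23 → w = 0.23
Rules with consequent 'small': {R2, R3} → strengths 0.20, 0.23
Aggregate via t-conorm [max(a, b)]: 0.23

0.23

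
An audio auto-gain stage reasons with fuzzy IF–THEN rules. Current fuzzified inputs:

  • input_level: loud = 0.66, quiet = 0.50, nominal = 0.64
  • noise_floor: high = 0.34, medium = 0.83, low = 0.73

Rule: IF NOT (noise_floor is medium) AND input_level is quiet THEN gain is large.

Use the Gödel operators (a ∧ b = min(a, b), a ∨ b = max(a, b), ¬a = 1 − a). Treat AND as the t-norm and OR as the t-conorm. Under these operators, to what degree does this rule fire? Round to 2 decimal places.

firing strength: ¬medium=1−0.83=0.17, quiet=0.50; AND[min(a, b)] → w = 0.17

0.17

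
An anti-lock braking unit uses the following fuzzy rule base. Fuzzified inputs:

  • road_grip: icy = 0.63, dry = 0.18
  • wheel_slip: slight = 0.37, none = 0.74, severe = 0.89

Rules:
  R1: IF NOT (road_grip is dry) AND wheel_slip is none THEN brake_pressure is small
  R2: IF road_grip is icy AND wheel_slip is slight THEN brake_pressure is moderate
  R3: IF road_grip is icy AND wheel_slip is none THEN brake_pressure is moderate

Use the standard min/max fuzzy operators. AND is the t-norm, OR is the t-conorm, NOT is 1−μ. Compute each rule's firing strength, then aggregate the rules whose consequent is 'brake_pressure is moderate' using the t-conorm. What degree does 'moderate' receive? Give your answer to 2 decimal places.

0.63

R1: ¬dry=1−0.18=0.82, none=0.74; AND[min(a, b)] → w = 0.74
R2: icy=0.63, slight=0.37; AND[min(a, b)] → w = 0.37
R3: icy=0.63, none=0.74; AND[min(a, b)] → w = 0.63
Rules with consequent 'moderate': {R2, R3} → strengths 0.37, 0.63
Aggregate via t-conorm [max(a, b)]: 0.63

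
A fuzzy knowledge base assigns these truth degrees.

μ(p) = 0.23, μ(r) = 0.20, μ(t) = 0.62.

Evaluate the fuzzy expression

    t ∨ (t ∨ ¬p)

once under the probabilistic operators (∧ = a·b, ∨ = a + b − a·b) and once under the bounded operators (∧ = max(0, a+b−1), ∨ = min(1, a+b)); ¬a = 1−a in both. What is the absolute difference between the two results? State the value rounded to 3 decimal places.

Under probabilistic:
  ¬p = 1 − 0.2300 = 0.7700
  t ∨ ¬p = a + b − a·b on (0.6200, 0.7700) = 0.9126
  t ∨ (t ∨ ¬p) = a + b − a·b on (0.6200, 0.9126) = 0.9668
  → value = 0.9668
Under bounded:
  ¬p = 1 − 0.23 = 0.77
  t ∨ ¬p = min(1, a+b) on (0.62, 0.77) = 1.00
  t ∨ (t ∨ ¬p) = min(1, a+b) on (0.62, 1.00) = 1.00
  → value = 1.0000
|0.9668 − 1.0000| = 0.033

0.033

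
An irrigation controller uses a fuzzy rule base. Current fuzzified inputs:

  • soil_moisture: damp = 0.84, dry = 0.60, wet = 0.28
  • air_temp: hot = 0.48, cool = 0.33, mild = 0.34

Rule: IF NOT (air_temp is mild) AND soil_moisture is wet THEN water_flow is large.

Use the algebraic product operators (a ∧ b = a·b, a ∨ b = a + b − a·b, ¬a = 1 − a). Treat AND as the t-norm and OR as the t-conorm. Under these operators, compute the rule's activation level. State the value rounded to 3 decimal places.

firing strength: ¬mild=1−0.34=0.66, wet=0.28; AND[a·b] → w = 0.1848

0.185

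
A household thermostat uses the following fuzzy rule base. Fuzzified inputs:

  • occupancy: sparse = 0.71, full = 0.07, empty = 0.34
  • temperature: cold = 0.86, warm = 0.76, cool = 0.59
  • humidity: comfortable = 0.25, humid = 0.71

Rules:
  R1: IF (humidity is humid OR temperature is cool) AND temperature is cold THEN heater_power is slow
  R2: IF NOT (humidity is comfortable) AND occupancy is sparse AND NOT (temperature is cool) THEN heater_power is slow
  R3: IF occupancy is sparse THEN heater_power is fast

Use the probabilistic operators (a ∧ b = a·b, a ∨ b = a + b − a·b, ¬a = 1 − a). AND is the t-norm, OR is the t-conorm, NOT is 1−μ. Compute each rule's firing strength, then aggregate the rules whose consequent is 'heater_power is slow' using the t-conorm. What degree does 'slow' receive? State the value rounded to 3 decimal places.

R1: (humid=0.71 OR cool=0.59) = 0.8811; AND[a·b] with cold=0.86 → w = 0.7577
R2: ¬comfortable=1−0.25=0.75, sparse=0.71, ¬cool=1−0.59=0.41; AND[a·b] → w = 0.2183
R3: sparse=0.71 → w = 0.7100
Rules with consequent 'slow': {R1, R2} → strengths 0.7577, 0.2183
Aggregate via t-conorm [a + b − a·b]: 0.8106

0.811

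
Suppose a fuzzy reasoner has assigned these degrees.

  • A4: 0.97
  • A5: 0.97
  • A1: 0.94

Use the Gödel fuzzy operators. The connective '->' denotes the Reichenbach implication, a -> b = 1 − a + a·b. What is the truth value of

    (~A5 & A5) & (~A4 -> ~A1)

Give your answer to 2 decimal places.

~A5 = 1 − 0.97 = 0.03
~A5 & A5 = min(a, b) on (0.03, 0.97) = 0.03
~A4 = 1 − 0.97 = 0.03
~A1 = 1 − 0.94 = 0.06
~A4 -> ~A1  [Reichenbach: 1 − a + a·b] with a=0.03, b=0.06 → 0.97
(~A5 & A5) & (~A4 -> ~A1) = min(a, b) on (0.03, 0.97) = 0.03

0.03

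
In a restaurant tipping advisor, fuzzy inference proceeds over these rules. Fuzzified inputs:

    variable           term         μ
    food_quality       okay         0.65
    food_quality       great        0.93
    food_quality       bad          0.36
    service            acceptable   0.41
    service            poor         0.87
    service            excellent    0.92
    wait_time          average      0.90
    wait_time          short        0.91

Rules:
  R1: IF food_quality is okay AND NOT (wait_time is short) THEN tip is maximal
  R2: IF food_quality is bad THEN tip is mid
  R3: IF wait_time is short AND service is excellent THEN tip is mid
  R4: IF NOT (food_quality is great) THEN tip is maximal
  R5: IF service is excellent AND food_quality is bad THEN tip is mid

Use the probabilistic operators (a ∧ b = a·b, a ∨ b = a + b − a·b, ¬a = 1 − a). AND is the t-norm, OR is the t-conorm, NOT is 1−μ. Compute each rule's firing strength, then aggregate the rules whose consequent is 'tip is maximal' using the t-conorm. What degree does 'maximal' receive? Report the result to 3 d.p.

0.124

R1: okay=0.65, ¬short=1−0.91=0.09; AND[a·b] → w = 0.0585
R2: bad=0.36 → w = 0.3600
R3: short=0.91, excellent=0.92; AND[a·b] → w = 0.8372
R4: ¬great=1−0.93=0.07 → w = 0.0700
R5: excellent=0.92, bad=0.36; AND[a·b] → w = 0.3312
Rules with consequent 'maximal': {R1, R4} → strengths 0.0585, 0.0700
Aggregate via t-conorm [a + b − a·b]: 0.1244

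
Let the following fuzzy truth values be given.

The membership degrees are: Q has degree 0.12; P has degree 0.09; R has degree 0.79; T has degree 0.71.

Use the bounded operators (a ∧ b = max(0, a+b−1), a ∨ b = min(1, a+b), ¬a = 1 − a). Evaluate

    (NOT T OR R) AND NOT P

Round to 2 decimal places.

NOT T = 1 − 0.71 = 0.29
NOT T OR R = min(1, a+b) on (0.29, 0.79) = 1.00
NOT P = 1 − 0.09 = 0.91
(NOT T OR R) AND NOT P = max(0, a+b−1) on (1.00, 0.91) = 0.91

0.91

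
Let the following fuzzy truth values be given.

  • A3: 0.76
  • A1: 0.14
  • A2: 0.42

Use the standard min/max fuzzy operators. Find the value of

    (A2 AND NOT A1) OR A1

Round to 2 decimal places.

NOT A1 = 1 − 0.14 = 0.86
A2 AND NOT A1 = min(a, b) on (0.42, 0.86) = 0.42
(A2 AND NOT A1) OR A1 = max(a, b) on (0.42, 0.14) = 0.42

0.42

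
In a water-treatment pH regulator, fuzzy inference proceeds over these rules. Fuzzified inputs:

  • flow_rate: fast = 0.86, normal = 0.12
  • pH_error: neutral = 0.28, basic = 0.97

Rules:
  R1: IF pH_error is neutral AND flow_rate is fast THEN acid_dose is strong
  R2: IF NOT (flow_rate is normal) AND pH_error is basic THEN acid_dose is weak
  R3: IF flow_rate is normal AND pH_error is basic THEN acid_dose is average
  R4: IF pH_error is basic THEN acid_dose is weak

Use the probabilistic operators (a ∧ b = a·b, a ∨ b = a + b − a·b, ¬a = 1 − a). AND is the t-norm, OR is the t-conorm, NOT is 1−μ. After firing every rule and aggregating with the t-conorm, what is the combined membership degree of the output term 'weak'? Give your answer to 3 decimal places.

R1: neutral=0.28, fast=0.86; AND[a·b] → w = 0.2408
R2: ¬normal=1−0.12=0.88, basic=0.97; AND[a·b] → w = 0.8536
R3: normal=0.12, basic=0.97; AND[a·b] → w = 0.1164
R4: basic=0.97 → w = 0.9700
Rules with consequent 'weak': {R2, R4} → strengths 0.8536, 0.9700
Aggregate via t-conorm [a + b − a·b]: 0.9956

0.996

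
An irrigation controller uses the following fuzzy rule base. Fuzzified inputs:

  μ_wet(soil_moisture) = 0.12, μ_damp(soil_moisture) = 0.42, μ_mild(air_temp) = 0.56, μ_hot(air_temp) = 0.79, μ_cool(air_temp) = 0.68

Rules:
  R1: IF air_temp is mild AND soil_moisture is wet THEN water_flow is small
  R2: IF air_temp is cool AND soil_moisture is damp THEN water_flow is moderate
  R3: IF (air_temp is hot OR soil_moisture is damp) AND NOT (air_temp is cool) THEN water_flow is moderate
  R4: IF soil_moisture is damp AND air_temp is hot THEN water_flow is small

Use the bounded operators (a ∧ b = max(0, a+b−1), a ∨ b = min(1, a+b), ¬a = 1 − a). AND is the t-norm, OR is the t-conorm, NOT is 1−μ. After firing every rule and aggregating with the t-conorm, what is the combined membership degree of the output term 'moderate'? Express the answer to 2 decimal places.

R1: mild=0.56, wet=0.12; AND[max(0, a+b−1)] → w = 0.00
R2: cool=0.68, damp=0.42; AND[max(0, a+b−1)] → w = 0.10
R3: (hot=0.79 OR damp=0.42) = 1.00; AND[max(0, a+b−1)] with ¬cool=1−0.68=0.32 → w = 0.32
R4: damp=0.42, hot=0.79; AND[max(0, a+b−1)] → w = 0.21
Rules with consequent 'moderate': {R2, R3} → strengths 0.10, 0.32
Aggregate via t-conorm [min(1, a+b)]: 0.42

0.42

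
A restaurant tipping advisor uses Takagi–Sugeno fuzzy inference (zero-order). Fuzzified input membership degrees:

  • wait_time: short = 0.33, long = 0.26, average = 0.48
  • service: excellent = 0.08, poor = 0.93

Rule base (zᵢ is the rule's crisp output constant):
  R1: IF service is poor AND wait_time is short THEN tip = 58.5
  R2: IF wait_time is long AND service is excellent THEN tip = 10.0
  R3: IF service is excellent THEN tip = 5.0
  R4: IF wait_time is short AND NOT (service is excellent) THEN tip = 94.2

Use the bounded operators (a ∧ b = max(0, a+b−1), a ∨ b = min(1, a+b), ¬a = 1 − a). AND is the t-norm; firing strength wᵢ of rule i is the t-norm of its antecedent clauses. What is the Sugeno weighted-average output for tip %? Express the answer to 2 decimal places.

66.37

R1 (z=58.5): poor=0.93, short=0.33; AND[max(0, a+b−1)] → w = 0.26
R2 (z=10.0): long=0.26, excellent=0.08; AND[max(0, a+b−1)] → w = 0.00
R3 (z=5.0): excellent=0.08 → w = 0.08
R4 (z=94.2): short=0.33, ¬excellent=1−0.08=0.92; AND[max(0, a+b−1)] → w = 0.25
Weighted average = (0.26·58.5 + 0.00·10.0 + 0.08·5.0 + 0.25·94.2) / (0.26 + 0.00 + 0.08 + 0.25)
  = 39.1600 / 0.5900 = 66.37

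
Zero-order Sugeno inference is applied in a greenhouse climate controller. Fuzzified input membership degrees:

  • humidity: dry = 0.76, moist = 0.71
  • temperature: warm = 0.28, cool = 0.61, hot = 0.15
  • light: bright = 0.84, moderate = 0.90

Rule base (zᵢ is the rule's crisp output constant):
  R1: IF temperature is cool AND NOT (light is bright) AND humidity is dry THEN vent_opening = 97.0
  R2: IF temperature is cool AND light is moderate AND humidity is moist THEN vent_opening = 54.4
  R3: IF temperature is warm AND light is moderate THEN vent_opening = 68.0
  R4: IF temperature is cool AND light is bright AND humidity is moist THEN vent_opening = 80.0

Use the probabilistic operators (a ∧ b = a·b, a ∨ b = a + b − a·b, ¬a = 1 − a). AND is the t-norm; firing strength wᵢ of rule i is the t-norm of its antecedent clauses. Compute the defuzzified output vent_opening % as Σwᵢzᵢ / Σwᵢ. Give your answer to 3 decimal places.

69.126

R1 (z=97.0): cool=0.61, ¬bright=1−0.84=0.16, dry=0.76; AND[a·b] → w = 0.0742
R2 (z=54.4): cool=0.61, moderate=0.90, moist=0.71; AND[a·b] → w = 0.3898
R3 (z=68.0): warm=0.28, moderate=0.90; AND[a·b] → w = 0.2520
R4 (z=80.0): cool=0.61, bright=0.84, moist=0.71; AND[a·b] → w = 0.3638
Weighted average = (0.0742·97.0 + 0.3898·54.4 + 0.2520·68.0 + 0.3638·80.0) / (0.0742 + 0.3898 + 0.2520 + 0.3638)
  = 74.6400 / 1.0798 = 69.126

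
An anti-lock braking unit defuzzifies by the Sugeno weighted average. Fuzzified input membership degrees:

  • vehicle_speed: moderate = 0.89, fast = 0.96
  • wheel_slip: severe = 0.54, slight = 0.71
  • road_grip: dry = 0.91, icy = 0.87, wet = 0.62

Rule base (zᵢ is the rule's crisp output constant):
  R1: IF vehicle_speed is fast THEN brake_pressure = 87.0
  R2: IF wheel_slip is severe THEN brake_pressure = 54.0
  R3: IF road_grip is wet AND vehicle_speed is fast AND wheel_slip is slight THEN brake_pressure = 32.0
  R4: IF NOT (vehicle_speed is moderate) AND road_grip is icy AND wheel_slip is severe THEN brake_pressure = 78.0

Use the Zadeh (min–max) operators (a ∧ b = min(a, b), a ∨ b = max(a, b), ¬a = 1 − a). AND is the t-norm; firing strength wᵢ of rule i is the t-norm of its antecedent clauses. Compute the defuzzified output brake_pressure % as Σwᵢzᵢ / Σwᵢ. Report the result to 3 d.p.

R1 (z=87.0): fast=0.96 → w = 0.96
R2 (z=54.0): severe=0.54 → w = 0.54
R3 (z=32.0): wet=0.62, fast=0.96, slight=0.71; AND[min(a, b)] → w = 0.62
R4 (z=78.0): ¬moderate=1−0.89=0.11, icy=0.87, severe=0.54; AND[min(a, b)] → w = 0.11
Weighted average = (0.96·87.0 + 0.54·54.0 + 0.62·32.0 + 0.11·78.0) / (0.96 + 0.54 + 0.62 + 0.11)
  = 141.1000 / 2.2300 = 63.274

63.274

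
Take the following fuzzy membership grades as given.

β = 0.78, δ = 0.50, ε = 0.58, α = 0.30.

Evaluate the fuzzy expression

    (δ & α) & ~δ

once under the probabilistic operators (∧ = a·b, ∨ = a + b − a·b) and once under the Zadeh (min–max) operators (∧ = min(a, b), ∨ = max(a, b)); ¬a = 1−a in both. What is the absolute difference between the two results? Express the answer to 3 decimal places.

Under probabilistic:
  δ & α = a·b on (0.5000, 0.3000) = 0.1500
  ~δ = 1 − 0.5000 = 0.5000
  (δ & α) & ~δ = a·b on (0.1500, 0.5000) = 0.0750
  → value = 0.0750
Under Zadeh (min–max):
  δ & α = min(a, b) on (0.50, 0.30) = 0.30
  ~δ = 1 − 0.50 = 0.50
  (δ & α) & ~δ = min(a, b) on (0.30, 0.50) = 0.30
  → value = 0.3000
|0.0750 − 0.3000| = 0.225

0.225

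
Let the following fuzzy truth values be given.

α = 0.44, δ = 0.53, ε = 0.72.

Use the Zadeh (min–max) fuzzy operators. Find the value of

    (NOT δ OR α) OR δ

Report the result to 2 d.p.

NOT δ = 1 − 0.53 = 0.47
NOT δ OR α = max(a, b) on (0.47, 0.44) = 0.47
(NOT δ OR α) OR δ = max(a, b) on (0.47, 0.53) = 0.53

0.53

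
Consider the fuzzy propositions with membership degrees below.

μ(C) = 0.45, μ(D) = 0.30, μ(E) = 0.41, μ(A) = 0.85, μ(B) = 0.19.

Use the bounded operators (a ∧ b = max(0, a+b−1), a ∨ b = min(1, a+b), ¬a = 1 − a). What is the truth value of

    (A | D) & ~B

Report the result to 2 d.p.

A | D = min(1, a+b) on (0.85, 0.30) = 1.00
~B = 1 − 0.19 = 0.81
(A | D) & ~B = max(0, a+b−1) on (1.00, 0.81) = 0.81

0.81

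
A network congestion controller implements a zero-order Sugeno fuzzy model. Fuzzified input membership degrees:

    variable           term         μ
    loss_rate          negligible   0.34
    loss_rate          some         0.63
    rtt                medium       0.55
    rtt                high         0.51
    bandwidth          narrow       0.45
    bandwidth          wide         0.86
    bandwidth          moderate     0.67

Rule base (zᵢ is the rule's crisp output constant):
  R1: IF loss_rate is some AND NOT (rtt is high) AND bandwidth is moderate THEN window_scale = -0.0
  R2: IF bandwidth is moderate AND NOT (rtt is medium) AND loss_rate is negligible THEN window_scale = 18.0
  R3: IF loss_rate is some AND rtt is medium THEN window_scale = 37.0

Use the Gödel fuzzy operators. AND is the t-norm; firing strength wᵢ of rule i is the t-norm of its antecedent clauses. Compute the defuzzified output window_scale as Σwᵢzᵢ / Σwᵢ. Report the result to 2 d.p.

R1 (z=-0.0): some=0.63, ¬high=1−0.51=0.49, moderate=0.67; AND[min(a, b)] → w = 0.49
R2 (z=18.0): moderate=0.67, ¬medium=1−0.55=0.45, negligible=0.34; AND[min(a, b)] → w = 0.34
R3 (z=37.0): some=0.63, medium=0.55; AND[min(a, b)] → w = 0.55
Weighted average = (0.49·-0.0 + 0.34·18.0 + 0.55·37.0) / (0.49 + 0.34 + 0.55)
  = 26.4700 / 1.3800 = 19.18

19.18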